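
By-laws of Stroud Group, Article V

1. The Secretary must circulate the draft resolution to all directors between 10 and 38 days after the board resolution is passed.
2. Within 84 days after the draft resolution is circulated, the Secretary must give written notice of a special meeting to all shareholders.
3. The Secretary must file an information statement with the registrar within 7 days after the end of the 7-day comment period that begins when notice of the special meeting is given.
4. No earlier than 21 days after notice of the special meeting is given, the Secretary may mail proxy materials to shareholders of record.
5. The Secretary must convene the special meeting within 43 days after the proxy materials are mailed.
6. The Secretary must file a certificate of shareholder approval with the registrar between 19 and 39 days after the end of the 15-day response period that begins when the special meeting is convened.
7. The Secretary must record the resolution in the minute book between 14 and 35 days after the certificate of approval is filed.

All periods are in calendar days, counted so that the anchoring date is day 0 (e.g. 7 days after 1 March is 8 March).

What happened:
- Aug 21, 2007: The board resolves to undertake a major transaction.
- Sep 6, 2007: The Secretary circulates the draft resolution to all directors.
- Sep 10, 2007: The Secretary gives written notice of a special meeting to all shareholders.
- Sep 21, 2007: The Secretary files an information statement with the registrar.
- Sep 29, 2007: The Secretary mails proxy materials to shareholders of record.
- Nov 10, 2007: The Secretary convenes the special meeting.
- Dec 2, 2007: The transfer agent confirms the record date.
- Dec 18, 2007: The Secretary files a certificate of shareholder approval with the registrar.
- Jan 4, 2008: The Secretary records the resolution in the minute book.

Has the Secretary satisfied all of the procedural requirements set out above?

(1) the permitted window runs from Aug 21, 2007 + 10 = Aug 31, 2007 to Aug 21, 2007 + 38 = Sep 28, 2007; Sep 6, 2007 falls inside that range.
(2) due by Sep 6, 2007 + 84 days = Nov 29, 2007; completed Sep 10, 2007, before the deadline.
(3) due by Sep 17, 2007 + 7 days = Sep 24, 2007; Sep 21, 2007 is within that limit.
(4) permitted from Sep 10, 2007 + 21 days = Oct 1, 2007 onward; acted on Sep 29, 2007, 2 days prematurely.

No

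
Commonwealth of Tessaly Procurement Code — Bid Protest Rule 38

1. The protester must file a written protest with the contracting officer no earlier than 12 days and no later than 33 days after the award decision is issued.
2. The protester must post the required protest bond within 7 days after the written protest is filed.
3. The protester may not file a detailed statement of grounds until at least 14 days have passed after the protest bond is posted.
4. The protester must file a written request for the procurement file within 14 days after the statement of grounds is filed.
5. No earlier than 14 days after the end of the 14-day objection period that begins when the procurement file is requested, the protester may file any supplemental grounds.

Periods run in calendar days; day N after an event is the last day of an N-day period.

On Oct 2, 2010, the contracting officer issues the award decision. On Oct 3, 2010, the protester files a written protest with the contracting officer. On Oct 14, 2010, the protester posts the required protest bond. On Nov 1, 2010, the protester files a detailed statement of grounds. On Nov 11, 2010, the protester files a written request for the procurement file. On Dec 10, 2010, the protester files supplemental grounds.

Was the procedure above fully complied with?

Step 1: the window is 12–33 days after Oct 2, 2010 (when the award decision is issued), so Oct 14, 2010 through Nov 4, 2010; Oct 3, 2010 is 11 days too early.

No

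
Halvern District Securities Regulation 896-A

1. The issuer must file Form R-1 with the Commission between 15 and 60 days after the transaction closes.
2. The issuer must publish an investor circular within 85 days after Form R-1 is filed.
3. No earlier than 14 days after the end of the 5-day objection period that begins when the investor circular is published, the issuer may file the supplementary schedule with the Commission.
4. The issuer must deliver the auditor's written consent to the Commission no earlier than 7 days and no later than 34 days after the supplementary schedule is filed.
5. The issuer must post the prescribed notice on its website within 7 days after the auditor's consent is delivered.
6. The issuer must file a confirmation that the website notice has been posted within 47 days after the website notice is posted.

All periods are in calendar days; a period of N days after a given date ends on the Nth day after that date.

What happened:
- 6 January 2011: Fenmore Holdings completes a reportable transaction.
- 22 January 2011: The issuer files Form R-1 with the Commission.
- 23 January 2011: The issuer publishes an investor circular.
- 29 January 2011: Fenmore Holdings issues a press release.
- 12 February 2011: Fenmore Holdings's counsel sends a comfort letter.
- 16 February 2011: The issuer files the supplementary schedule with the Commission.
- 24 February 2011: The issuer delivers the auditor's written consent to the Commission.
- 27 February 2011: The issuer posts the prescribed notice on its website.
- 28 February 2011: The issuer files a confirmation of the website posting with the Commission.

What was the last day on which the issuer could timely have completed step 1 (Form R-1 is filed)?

Step 1 runs from 6 January 2011, when the transaction closes. The window is 15–60 days after 6 January 2011; it closes on 7 March 2011.

7 March 2011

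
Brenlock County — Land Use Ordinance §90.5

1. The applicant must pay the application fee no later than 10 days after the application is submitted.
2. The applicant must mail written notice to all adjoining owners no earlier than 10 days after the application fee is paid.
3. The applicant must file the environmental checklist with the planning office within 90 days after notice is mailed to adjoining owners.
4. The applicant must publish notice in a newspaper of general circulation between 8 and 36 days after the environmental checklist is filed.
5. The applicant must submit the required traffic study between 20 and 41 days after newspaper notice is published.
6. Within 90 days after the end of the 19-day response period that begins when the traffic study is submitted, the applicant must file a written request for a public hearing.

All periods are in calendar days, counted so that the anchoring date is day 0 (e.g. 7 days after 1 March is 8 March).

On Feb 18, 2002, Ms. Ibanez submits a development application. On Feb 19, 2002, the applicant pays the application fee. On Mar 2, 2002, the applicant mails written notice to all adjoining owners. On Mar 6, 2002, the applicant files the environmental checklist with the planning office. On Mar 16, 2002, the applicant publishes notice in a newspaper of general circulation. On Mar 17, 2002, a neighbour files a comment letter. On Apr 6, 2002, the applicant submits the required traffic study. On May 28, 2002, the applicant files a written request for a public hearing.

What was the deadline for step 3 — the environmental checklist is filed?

Step 3 runs from Mar 2, 2002, when notice is mailed to adjoining owners. 90 days after Mar 2, 2002 is May 31, 2002.

May 31, 2002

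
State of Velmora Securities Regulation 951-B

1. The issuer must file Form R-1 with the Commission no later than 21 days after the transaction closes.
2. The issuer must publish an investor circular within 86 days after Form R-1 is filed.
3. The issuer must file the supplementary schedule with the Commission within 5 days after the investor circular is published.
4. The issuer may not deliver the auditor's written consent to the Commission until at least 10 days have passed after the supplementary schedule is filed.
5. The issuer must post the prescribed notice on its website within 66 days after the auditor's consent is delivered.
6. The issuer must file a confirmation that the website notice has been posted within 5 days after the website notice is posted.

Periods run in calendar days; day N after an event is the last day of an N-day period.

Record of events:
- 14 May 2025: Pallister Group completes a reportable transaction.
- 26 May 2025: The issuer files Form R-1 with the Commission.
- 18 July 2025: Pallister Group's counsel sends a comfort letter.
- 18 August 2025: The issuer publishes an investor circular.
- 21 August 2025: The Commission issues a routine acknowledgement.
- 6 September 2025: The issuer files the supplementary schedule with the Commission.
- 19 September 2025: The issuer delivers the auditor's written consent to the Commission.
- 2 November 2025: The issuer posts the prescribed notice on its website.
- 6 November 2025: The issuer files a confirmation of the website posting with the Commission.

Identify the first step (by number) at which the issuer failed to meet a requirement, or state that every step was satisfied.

Step 1: 21 days after 14 May 2025 (when the transaction closes) is 4 June 2025; 26 May 2025 is within that limit.
Step 2: 86 days after 26 May 2025 (when Form R-1 is filed) is 20 August 2025; done 18 August 2025 — timely.
Step 3: 5 days after 18 August 2025 (when the investor circular is published) is 23 August 2025; done 6 September 2025 — 14 days late.
The procedure was therefore not followed at step 3.

Step 3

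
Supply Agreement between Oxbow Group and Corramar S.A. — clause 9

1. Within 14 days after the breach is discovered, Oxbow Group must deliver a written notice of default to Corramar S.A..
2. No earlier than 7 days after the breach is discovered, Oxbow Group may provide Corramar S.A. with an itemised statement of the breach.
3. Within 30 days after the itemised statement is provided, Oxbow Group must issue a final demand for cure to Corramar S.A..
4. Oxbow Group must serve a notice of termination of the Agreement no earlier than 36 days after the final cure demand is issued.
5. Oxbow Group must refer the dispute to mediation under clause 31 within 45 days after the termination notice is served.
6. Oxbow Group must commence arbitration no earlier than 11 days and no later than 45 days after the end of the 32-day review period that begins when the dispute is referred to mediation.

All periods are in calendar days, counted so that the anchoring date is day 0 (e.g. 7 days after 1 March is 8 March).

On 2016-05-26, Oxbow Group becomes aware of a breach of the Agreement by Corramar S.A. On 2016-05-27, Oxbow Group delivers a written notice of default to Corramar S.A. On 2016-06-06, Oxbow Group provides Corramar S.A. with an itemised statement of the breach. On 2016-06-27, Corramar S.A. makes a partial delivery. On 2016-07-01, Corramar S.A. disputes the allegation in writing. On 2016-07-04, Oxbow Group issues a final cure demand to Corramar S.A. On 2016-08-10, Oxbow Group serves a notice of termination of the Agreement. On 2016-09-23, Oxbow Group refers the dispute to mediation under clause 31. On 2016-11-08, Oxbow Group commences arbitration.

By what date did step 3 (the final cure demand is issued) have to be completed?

2016-07-06

Step 3 runs from 2016-06-06, when the itemised statement is provided. 30 days after 2016-06-06 is 2016-07-06.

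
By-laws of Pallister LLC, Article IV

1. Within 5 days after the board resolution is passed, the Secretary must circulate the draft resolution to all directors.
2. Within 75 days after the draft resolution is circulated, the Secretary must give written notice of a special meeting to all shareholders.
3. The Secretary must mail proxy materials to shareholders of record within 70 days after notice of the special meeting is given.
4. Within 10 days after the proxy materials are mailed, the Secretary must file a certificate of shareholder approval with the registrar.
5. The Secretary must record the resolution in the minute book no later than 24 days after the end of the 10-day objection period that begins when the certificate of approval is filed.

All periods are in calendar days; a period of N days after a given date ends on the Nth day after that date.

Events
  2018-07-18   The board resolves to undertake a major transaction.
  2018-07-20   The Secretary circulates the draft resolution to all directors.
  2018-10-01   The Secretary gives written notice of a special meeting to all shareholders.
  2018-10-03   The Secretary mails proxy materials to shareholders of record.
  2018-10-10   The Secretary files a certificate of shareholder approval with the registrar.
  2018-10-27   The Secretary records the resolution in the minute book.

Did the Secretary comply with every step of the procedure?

Yes

Step 1: 5 days after 2018-07-18 (when the board resolution is passed) is 2018-07-23; completed 2018-07-20, before the deadline.
Step 2: 75 days after 2018-07-20 (when the draft resolution is circulated) is 2018-10-03; completed 2018-10-01, before the deadline.
Step 3: 70 days after 2018-10-01 (when notice of the special meeting is given) is 2018-12-10; completed 2018-10-03, before the deadline.
Step 4: 10 days after 2018-10-03 (when the proxy materials are mailed) is 2018-10-13; 2018-10-10 is within that limit.
Step 5: 24 days after 2018-10-20 (end of the 10-day objection period, which began when the certificate of approval is filed on 2018-10-10) is 2018-11-13; done 2018-10-27 — timely.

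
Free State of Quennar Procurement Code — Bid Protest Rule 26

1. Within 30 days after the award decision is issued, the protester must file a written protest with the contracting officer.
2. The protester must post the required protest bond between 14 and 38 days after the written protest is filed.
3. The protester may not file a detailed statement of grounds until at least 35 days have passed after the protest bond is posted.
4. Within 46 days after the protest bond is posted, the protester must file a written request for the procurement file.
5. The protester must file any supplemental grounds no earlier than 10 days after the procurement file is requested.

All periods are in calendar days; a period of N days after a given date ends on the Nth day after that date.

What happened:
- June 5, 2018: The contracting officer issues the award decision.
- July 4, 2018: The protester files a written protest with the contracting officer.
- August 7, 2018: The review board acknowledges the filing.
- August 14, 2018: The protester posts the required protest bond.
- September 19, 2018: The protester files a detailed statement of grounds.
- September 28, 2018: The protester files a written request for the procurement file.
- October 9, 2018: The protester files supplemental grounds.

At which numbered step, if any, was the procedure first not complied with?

(1) due by June 5, 2018 + 30 days = July 5, 2018; July 4, 2018 is within that limit.
(2) the permitted window runs from July 4, 2018 + 14 = July 18, 2018 to July 4, 2018 + 38 = August 11, 2018; August 14, 2018 is 3 days past the end of the window.

Step 2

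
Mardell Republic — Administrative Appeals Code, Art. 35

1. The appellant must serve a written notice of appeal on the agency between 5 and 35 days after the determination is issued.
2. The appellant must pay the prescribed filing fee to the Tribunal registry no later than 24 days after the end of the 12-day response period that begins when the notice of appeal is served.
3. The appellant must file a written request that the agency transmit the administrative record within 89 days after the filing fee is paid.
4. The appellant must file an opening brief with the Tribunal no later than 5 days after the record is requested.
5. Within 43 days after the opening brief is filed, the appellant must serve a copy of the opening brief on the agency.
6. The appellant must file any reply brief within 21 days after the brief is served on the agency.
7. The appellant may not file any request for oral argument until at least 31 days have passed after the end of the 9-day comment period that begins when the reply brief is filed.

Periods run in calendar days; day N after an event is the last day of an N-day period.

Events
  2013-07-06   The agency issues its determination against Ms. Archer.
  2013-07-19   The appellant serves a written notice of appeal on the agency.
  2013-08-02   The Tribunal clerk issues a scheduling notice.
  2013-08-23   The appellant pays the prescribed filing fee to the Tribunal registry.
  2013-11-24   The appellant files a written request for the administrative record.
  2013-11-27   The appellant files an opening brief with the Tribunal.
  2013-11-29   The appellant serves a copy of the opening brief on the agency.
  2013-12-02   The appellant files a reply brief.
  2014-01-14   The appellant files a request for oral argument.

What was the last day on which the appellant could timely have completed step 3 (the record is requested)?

2013-11-20

Step 3 runs from 2013-08-23, when the filing fee is paid. 89 days after 2013-08-23 is 2013-11-20.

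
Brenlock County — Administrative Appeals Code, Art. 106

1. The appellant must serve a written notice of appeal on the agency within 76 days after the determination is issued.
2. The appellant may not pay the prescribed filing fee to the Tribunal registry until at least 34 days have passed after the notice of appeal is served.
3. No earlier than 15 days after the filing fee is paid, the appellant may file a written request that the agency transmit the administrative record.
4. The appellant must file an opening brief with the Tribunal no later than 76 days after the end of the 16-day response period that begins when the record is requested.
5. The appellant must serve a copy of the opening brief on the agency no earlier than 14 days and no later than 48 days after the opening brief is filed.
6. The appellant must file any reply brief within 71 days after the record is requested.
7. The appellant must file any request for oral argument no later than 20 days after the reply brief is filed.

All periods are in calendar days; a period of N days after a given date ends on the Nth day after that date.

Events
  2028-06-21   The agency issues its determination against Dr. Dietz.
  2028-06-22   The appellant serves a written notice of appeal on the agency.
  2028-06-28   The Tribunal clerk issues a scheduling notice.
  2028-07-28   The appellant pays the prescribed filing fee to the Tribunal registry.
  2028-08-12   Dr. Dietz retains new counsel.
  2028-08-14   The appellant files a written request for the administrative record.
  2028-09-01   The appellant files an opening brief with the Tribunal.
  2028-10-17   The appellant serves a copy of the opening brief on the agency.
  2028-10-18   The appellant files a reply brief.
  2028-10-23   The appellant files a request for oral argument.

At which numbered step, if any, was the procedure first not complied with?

None — every step was satisfied

Step 1: 76 days after 2028-06-21 (when the determination is issued) is 2028-09-05; 2028-06-22 is within that limit.
Step 2: the earliest permitted date is 34 days after 2028-06-22 (when the notice of appeal is served), i.e. 2028-07-26; done 2028-07-28, after the minimum wait.
Step 3: the earliest permitted date is 15 days after 2028-07-28 (when the filing fee is paid), i.e. 2028-08-12; done 2028-08-14 — permitted.
Step 4: 76 days after 2028-08-30 (end of the 16-day response period, which began when the record is requested on 2028-08-14) is 2028-11-14; 2028-09-01 is within that limit.
Step 5: the window is 14–48 days after 2028-09-01 (when the opening brief is filed), so 2028-09-15 through 2028-10-19; 2028-10-17 falls inside that range.
Step 6: 71 days after 2028-08-14 (when the record is requested) is 2028-10-24; completed 2028-10-18, before the deadline.
Step 7: 20 days after 2028-10-18 (when the reply brief is filed) is 2028-11-07; completed 2028-10-23, before the deadline.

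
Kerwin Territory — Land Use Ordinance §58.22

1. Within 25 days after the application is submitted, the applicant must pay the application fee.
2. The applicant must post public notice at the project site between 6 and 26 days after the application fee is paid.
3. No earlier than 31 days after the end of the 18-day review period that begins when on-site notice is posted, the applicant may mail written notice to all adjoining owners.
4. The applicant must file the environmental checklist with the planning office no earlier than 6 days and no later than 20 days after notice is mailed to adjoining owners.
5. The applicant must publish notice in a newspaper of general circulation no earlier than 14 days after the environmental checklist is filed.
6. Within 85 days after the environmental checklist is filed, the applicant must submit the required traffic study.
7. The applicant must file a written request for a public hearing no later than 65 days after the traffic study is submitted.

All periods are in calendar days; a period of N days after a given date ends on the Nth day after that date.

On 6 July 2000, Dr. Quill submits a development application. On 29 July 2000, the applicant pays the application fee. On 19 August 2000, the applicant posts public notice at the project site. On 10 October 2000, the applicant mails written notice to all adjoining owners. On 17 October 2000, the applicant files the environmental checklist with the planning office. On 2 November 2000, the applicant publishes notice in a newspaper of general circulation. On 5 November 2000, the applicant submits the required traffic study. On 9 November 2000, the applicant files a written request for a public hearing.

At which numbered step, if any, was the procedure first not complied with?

Step 1: 25 days after 6 July 2000 (when the application is submitted) is 31 July 2000; 29 July 2000 is within that limit.
Step 2: the window is 6–26 days after 29 July 2000 (when the application fee is paid), so 4 August 2000 through 24 August 2000; 19 August 2000 falls inside that range.
Step 3: the earliest permitted date is 31 days after 6 September 2000 (end of the 18-day review period, which began when on-site notice is posted on 19 August 2000), i.e. 7 October 2000; done 10 October 2000, after the minimum wait.
Step 4: the window is 6–20 days after 10 October 2000 (when notice is mailed to adjoining owners), so 16 October 2000 through 30 October 2000; done 17 October 2000 — within the window.
Step 5: the earliest permitted date is 14 days after 17 October 2000 (when the environmental checklist is filed), i.e. 31 October 2000; done 2 November 2000, after the minimum wait.
Step 6: 85 days after 17 October 2000 (when the environmental checklist is filed) is 10 January 2001; 5 November 2000 is within that limit.
Step 7: 65 days after 5 November 2000 (when the traffic study is submitted) is 9 January 2001; done 9 November 2000 — timely.

None — every step was satisfied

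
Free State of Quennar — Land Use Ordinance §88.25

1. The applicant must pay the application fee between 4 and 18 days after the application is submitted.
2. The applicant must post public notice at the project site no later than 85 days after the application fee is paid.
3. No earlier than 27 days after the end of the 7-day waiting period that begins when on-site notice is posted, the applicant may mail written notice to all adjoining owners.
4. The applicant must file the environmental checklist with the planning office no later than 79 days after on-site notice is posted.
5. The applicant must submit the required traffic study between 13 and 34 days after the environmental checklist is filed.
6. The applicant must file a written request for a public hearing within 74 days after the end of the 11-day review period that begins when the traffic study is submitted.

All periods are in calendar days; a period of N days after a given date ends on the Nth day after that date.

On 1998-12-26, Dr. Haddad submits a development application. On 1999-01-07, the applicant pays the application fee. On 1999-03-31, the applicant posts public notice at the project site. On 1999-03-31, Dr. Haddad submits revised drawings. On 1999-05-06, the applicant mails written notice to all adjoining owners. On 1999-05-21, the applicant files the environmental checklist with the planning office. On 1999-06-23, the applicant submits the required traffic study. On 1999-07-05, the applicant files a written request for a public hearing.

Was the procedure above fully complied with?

(1) the permitted window runs from 1998-12-26 + 4 = 1998-12-30 to 1998-12-26 + 18 = 1999-01-13; done 1999-01-07 — within the window.
(2) due by 1999-01-07 + 85 days = 1999-04-02; done 1999-03-31 — timely.
(3) permitted from 1999-04-07 + 27 days = 1999-05-04 onward; 1999-05-06 is on or after that date.
(4) due by 1999-03-31 + 79 days = 1999-06-18; 1999-05-21 is within that limit.
(5) the permitted window runs from 1999-05-21 + 13 = 1999-06-03 to 1999-05-21 + 34 = 1999-06-24; done 1999-06-23, which is between those dates.
(6) due by 1999-07-04 + 74 days = 1999-09-16; completed 1999-07-05, before the deadline.

Yes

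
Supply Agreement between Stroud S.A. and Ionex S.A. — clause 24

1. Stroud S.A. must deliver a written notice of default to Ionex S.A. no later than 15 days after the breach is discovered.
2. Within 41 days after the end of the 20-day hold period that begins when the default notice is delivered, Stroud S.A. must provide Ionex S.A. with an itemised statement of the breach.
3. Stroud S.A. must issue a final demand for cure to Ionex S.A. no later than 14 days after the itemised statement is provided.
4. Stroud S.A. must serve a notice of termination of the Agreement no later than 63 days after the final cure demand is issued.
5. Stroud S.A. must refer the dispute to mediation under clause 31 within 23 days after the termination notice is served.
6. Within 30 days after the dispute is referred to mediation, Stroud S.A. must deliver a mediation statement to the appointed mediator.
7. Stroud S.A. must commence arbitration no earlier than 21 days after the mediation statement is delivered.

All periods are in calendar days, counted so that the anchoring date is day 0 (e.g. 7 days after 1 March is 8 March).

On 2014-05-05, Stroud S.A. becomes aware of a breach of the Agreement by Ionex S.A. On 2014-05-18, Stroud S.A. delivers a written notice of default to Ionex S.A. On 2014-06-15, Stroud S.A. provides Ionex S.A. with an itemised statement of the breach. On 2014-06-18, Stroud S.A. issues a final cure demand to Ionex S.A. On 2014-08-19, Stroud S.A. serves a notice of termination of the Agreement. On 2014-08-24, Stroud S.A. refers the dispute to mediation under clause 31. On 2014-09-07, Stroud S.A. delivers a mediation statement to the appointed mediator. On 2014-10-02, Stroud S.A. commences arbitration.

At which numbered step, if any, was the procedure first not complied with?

(1) due by 2014-05-05 + 15 days = 2014-05-20; done 2014-05-18 — timely.
(2) due by 2014-06-07 + 41 days = 2014-07-18; 2014-06-15 is within that limit.
(3) due by 2014-06-15 + 14 days = 2014-06-29; done 2014-06-18 — timely.
(4) due by 2014-06-18 + 63 days = 2014-08-20; done 2014-08-19 — timely.
(5) due by 2014-08-19 + 23 days = 2014-09-11; done 2014-08-24 — timely.
(6) due by 2014-08-24 + 30 days = 2014-09-23; completed 2014-09-07, before the deadline.
(7) permitted from 2014-09-07 + 21 days = 2014-09-28 onward; 2014-10-02 is on or after that date.

None — every step was satisfied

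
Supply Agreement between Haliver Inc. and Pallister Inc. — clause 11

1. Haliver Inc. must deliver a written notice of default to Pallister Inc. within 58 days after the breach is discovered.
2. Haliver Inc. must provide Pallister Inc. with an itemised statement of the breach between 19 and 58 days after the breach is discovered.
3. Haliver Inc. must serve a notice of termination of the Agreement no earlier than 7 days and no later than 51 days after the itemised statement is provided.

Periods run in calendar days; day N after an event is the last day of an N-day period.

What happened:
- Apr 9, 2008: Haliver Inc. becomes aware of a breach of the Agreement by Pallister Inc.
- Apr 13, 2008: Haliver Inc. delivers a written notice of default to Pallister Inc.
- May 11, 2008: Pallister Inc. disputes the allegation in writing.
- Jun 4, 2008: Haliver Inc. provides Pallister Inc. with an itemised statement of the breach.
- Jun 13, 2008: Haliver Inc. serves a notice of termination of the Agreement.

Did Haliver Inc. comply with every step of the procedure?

Yes

Step 1 — counting 58 days from Apr 9, 2008 (when the breach is discovered) gives a deadline of Jun 6, 2008; completed Apr 13, 2008, before the deadline.
Step 2 — 19 and 58 days from Apr 9, 2008 (when the breach is discovered) are Apr 28, 2008 and Jun 6, 2008 respectively; done Jun 4, 2008 — within the window.
Step 3 — 7 and 51 days from Jun 4, 2008 (when the itemised statement is provided) are Jun 11, 2008 and Jul 25, 2008 respectively; done Jun 13, 2008 — within the window.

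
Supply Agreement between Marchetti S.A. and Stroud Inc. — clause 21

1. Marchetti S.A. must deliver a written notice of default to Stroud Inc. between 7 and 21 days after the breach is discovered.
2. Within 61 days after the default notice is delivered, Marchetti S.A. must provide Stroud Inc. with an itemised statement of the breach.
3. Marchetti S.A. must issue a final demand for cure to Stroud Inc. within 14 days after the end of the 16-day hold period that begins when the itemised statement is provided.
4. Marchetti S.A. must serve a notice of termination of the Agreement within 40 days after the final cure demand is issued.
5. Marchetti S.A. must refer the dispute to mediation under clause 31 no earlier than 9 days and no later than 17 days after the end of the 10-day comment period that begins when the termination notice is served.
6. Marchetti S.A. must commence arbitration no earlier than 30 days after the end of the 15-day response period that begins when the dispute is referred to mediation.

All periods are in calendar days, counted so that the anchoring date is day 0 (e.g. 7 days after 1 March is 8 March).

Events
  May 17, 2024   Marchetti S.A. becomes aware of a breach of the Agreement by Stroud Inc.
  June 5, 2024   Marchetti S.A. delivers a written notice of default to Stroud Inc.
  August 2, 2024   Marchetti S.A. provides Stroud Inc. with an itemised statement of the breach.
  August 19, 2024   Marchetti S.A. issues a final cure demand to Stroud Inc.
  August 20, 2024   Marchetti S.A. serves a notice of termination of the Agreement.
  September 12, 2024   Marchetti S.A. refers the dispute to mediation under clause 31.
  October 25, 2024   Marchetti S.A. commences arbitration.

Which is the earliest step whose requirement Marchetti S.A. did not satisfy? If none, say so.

Step 1: the window is 7–21 days after May 17, 2024 (when the breach is discovered), so May 24, 2024 through June 7, 2024; June 5, 2024 falls inside that range.
Step 2: 61 days after June 5, 2024 (when the default notice is delivered) is August 5, 2024; completed August 2, 2024, before the deadline.
Step 3: 14 days after August 18, 2024 (end of the 16-day hold period, which began when the itemised statement is provided on August 2, 2024) is September 1, 2024; August 19, 2024 is within that limit.
Step 4: 40 days after August 19, 2024 (when the final cure demand is issued) is September 28, 2024; completed August 20, 2024, before the deadline.
Step 5: the window is 9–17 days after August 30, 2024 (end of the 10-day comment period, which began when the termination notice is served on August 20, 2024), so September 8, 2024 through September 16, 2024; done September 12, 2024, which is between those dates.
Step 6: the earliest permitted date is 30 days after September 27, 2024 (end of the 15-day response period, which began when the dispute is referred to mediation on September 12, 2024), i.e. October 27, 2024; acted on October 25, 2024, 2 days prematurely.

Step 6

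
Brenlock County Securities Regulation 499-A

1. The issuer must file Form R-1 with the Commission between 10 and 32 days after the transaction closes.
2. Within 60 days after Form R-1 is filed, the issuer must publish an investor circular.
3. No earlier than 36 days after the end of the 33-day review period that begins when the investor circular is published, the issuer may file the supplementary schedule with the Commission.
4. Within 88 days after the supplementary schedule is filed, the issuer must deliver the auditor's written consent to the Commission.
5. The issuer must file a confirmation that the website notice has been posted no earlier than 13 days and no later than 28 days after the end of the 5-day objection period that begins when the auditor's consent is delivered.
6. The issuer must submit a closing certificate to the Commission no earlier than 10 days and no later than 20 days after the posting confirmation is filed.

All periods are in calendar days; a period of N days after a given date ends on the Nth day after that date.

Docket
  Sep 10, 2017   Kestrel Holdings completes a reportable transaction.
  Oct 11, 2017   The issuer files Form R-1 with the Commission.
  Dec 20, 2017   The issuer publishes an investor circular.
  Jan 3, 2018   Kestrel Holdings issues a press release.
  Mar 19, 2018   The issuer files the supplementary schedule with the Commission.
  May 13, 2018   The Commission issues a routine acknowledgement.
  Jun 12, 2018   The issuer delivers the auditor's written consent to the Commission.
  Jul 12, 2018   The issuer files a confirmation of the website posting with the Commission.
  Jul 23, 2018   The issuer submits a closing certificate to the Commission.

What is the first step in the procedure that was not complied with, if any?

Step 1 — 10 and 32 days from Sep 10, 2017 (when the transaction closes) are Sep 20, 2017 and Oct 12, 2017 respectively; done Oct 11, 2017 — within the window.
Step 2 — counting 60 days from Oct 11, 2017 (when Form R-1 is filed) gives a deadline of Dec 10, 2017; done Dec 20, 2017 — 10 days late.
Later steps need not be reached.

Step 2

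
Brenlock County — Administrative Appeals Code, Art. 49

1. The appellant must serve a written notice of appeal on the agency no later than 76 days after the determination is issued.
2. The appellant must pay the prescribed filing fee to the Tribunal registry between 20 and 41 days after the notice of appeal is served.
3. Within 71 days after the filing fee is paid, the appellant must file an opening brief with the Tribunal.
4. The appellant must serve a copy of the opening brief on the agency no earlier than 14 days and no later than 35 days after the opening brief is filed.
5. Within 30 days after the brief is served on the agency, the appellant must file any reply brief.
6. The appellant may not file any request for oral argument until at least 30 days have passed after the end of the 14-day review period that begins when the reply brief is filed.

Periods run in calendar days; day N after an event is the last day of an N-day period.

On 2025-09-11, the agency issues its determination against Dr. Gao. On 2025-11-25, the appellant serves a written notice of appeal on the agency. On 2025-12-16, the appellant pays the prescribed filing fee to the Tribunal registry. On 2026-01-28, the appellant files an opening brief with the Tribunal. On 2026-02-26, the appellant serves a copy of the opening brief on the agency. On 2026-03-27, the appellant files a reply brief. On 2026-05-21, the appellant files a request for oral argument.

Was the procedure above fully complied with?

Yes

(1) due by 2025-09-11 + 76 days = 2025-11-26; 2025-11-25 is within that limit.
(2) the permitted window runs from 2025-11-25 + 20 = 2025-12-15 to 2025-11-25 + 41 = 2026-01-05; done 2025-12-16 — within the window.
(3) due by 2025-12-16 + 71 days = 2026-02-25; completed 2026-01-28, before the deadline.
(4) the permitted window runs from 2026-01-28 + 14 = 2026-02-11 to 2026-01-28 + 35 = 2026-03-04; done 2026-02-26 — within the window.
(5) due by 2026-02-26 + 30 days = 2026-03-28; done 2026-03-27 — timely.
(6) permitted from 2026-04-10 + 30 days = 2026-05-10 onward; done 2026-05-21 — permitted.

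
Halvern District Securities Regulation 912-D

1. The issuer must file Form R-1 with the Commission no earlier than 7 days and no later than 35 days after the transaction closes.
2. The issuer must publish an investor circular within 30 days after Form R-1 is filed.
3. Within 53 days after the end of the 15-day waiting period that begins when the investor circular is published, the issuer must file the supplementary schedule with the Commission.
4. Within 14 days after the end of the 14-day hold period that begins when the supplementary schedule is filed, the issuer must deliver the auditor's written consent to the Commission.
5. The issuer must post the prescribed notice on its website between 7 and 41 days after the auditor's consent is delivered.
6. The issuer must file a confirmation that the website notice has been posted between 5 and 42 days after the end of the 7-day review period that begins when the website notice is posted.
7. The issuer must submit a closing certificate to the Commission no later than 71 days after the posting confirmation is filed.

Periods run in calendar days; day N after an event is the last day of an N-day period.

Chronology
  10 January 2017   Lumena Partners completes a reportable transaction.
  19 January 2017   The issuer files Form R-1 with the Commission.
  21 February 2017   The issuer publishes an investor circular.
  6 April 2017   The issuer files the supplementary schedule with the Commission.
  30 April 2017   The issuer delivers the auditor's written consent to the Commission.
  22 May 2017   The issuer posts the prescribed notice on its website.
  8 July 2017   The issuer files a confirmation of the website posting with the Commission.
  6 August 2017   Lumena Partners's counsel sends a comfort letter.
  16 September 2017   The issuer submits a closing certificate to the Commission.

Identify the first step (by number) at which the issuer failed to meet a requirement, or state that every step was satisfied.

Step 2

Step 1 — 7 and 35 days from 10 January 2017 (when the transaction closes) are 17 January 2017 and 14 February 2017 respectively; 19 January 2017 falls inside that range.
Step 2 — counting 30 days from 19 January 2017 (when Form R-1 is filed) gives a deadline of 18 February 2017; 21 February 2017 misses that deadline by 3 days.
No need to go further; step 2 was not satisfied.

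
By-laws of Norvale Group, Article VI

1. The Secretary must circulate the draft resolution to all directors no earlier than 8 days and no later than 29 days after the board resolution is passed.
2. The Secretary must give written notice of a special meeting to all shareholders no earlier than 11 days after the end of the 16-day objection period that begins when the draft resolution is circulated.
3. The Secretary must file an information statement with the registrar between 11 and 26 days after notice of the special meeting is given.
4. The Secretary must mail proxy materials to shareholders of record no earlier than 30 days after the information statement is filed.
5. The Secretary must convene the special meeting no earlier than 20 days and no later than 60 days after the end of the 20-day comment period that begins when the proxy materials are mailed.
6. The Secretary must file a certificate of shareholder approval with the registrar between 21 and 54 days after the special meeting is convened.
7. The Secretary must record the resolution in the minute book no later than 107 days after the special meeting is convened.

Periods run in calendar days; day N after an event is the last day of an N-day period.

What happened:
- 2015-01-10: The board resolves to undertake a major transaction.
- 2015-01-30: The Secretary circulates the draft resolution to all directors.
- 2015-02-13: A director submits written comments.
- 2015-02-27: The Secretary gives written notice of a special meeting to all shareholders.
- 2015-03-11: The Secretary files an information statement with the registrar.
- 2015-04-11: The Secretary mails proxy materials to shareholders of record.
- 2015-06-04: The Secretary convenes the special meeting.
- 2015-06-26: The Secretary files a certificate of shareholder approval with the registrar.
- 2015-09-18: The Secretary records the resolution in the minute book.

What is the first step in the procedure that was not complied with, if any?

Step 1: the window is 8–29 days after 2015-01-10 (when the board resolution is passed), so 2015-01-18 through 2015-02-08; done 2015-01-30 — within the window.
Step 2: the earliest permitted date is 11 days after 2015-02-15 (end of the 16-day objection period, which began when the draft resolution is circulated on 2015-01-30), i.e. 2015-02-26; done 2015-02-27 — permitted.
Step 3: the window is 11–26 days after 2015-02-27 (when notice of the special meeting is given), so 2015-03-10 through 2015-03-25; 2015-03-11 falls inside that range.
Step 4: the earliest permitted date is 30 days after 2015-03-11 (when the information statement is filed), i.e. 2015-04-10; done 2015-04-11 — permitted.
Step 5: the window is 20–60 days after 2015-05-01 (end of the 20-day comment period, which began when the proxy materials are mailed on 2015-04-11), so 2015-05-21 through 2015-06-30; done 2015-06-04 — within the window.
Step 6: the window is 21–54 days after 2015-06-04 (when the special meeting is convened), so 2015-06-25 through 2015-07-28; done 2015-06-26, which is between those dates.
Step 7: 107 days after 2015-06-04 (when the special meeting is convened) is 2015-09-19; completed 2015-09-18, before the deadline.

None — every step was satisfied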